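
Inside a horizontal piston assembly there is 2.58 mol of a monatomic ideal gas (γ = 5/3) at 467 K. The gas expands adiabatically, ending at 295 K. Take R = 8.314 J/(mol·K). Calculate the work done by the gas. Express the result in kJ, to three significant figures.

W ≈ 5.53 kJ

Adiabatic ⇒ Q = 0, so W_by = −ΔU = nCᵥ(T₁ − T₂).
Cᵥ = 3R/2 = 12.47 J/(mol·K).
W = (2.58)(12.47)(467 − 295) = 5534 J.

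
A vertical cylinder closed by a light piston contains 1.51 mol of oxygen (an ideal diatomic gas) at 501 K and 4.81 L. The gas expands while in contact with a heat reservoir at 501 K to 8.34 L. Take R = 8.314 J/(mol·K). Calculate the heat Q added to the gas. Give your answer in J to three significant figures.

Isothermal ⇒ ΔU = 0, so Q = W = nRT ln(V₂/V₁).
Q = (1.51)(8.314)(501) ln(8.34/4.81) = 6290 × 0.5504 = 3462 J.

Q ≈ 3460 J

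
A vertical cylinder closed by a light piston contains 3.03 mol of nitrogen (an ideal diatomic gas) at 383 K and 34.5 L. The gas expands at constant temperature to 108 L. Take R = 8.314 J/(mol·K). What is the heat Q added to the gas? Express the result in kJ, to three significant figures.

Q ≈ 11.0 kJ

Isothermal ⇒ ΔU = 0, so Q = W = nRT ln(V₂/V₁).
Q = (3.03)(8.314)(383) ln(108/34.5) = 9648 × 1.141 = 11010 J.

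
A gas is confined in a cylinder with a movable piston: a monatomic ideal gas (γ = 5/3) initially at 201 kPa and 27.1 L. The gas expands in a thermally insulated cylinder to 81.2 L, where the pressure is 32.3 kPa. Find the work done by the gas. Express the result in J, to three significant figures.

Adiabatic: W = (P₁V₁ − P₂V₂)/(γ − 1) with γ = 5/3.
P₁V₁ = 5447 J, P₂V₂ = 2623 J.
W = (5447 − 2623) / 0.6667 = 4237 J.

W ≈ 4240 J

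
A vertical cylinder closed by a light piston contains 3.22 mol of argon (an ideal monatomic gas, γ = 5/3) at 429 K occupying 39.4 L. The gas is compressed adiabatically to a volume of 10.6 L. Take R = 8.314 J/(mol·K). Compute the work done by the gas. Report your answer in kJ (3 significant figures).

W ≈ -24.1 kJ

Adiabatic: TV^(γ−1) = const with γ = 5/3.
T₂ = T₁ (V₁/V₂)^(γ−1) = 429 × (39.4/10.6)^0.667 = 429 × 2.4 = 1029 K.
W_by = nCᵥ(T₁ − T₂) = (3.22)(12.47)(429 − 1029) = -24110 J.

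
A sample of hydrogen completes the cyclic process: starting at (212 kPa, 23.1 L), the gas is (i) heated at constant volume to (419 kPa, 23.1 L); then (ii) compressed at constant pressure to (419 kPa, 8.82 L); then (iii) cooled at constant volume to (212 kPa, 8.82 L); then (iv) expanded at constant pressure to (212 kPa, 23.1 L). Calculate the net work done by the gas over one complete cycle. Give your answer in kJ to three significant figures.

W_net ≈ -2.96 kJ

Constant-volume legs do no work.
W(ii) = (419)(8.82 − 23.1) = -5983 J; W(iv) = (212)(23.1 − 8.82) = 3027 J.
W_net = -5983 + 3027 = -2956 J (the counter-clockwise enclosed area).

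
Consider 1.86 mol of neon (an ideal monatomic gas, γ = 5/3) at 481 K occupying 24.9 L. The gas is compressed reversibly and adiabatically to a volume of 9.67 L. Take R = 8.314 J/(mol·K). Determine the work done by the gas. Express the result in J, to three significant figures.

W ≈ -9800 J

Adiabatic: TV^(γ−1) = const with γ = 5/3.
T₂ = T₁ (V₁/V₂)^(γ−1) = 481 × (24.9/9.67)^0.667 = 481 × 1.879 = 903.6 K.
W_by = nCᵥ(T₁ − T₂) = (1.86)(12.47)(481 − 903.6) = -9803 J.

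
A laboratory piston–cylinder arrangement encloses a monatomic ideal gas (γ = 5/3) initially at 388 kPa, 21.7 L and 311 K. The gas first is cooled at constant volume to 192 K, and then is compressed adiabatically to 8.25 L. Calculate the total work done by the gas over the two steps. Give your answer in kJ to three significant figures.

Step 1 (isochoric): W = 0 (constant volume).
After step 1: P = 239.5 kPa (V unchanged).
Step 2 (adiabatic): W = (P₁V₁ − P₂V₂)/(γ−1) = (5198 − 9905)/0.667 = -7060 J.
W_total = 0 − 7060 = -7060 J.

W_total ≈ -7.06 kJ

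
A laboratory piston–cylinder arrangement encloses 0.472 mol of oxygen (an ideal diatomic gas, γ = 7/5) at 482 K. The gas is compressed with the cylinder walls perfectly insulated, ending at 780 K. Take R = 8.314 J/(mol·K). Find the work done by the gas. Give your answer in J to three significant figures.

Adiabatic ⇒ Q = 0, so W_by = −ΔU = nCᵥ(T₁ − T₂).
Cᵥ = 5R/2 = 20.79 J/(mol·K).
W = (0.472)(20.79)(482 − 780) = -2924 J.

W ≈ -2920 J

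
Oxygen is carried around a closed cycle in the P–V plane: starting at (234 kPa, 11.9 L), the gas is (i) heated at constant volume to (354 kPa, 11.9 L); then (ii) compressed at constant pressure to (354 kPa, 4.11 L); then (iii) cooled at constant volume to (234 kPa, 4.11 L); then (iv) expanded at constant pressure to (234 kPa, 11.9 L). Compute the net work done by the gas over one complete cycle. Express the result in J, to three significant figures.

W_net ≈ -935 J

Constant-volume legs do no work.
W(ii) = (354)(4.11 − 11.9) = -2758 J; W(iv) = (234)(11.9 − 4.11) = 1823 J.
W_net = -2758 + 1823 = -934.8 J (the counter-clockwise enclosed area).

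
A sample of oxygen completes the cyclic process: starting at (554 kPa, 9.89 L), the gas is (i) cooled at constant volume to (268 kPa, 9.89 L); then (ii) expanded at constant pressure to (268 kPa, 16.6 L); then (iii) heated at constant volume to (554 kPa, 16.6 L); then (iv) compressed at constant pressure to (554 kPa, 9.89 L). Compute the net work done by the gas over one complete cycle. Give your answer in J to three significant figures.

Constant-volume legs do no work.
W(ii) = (268)(16.6 − 9.89) = 1798 J; W(iv) = (554)(9.89 − 16.6) = -3717 J.
W_net = 1798 − 3717 = -1919 J (the counter-clockwise enclosed area).

W_net ≈ -1920 J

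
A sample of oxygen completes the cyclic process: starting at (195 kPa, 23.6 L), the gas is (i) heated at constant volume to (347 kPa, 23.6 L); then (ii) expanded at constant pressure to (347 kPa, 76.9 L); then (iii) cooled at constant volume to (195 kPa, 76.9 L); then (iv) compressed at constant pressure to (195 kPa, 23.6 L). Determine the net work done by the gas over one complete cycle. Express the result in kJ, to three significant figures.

Constant-volume legs do no work.
W(ii) = (347)(76.9 − 23.6) = 18495 J; W(iv) = (195)(23.6 − 76.9) = -10394 J.
W_net = 18495 − 10394 = 8102 J (the clockwise enclosed area).

W_net ≈ 8.10 kJ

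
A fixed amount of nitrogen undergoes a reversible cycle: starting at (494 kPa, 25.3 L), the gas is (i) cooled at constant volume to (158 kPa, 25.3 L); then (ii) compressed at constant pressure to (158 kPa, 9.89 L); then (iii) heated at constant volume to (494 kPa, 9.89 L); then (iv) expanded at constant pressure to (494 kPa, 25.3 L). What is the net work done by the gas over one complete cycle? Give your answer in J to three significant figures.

Constant-volume legs do no work.
W(ii) = (158)(9.89 − 25.3) = -2435 J; W(iv) = (494)(25.3 − 9.89) = 7613 J.
W_net = -2435 + 7613 = 5178 J (the clockwise enclosed area).

W_net ≈ 5180 J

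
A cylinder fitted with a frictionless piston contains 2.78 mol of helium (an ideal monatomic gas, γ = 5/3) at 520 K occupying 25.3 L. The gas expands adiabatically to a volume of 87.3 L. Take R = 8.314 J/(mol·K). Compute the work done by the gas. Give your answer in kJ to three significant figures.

W ≈ 10.1 kJ

Adiabatic: TV^(γ−1) = const with γ = 5/3.
T₂ = T₁ (V₁/V₂)^(γ−1) = 520 × (25.3/87.3)^0.667 = 520 × 0.4379 = 227.7 K.
W_by = nCᵥ(T₁ − T₂) = (2.78)(12.47)(520 − 227.7) = 10133 J.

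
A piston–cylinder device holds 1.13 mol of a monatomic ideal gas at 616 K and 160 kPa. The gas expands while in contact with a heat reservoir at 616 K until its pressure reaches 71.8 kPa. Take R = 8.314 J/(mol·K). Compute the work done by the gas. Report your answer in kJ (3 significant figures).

Isothermal process: W = nRT ln(V₂/V₁) = nRT ln(P₁/P₂).
W = (1.13)(8.314)(616) × ln(160/71.8)
  = 5787 × ln(2.228) = 5787 × 0.8013
W_by_gas = 4637 J.

W ≈ 4.64 kJ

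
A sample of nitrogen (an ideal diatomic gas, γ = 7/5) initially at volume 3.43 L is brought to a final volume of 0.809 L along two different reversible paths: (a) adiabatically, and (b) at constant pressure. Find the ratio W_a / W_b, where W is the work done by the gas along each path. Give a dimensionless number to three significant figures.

Path (a) adiabatic: W = P₁V₁(1 − (V₁/V₂)^(γ−1))/(γ−1) → W_a/(P₁V₁) = -1.955.
Path (b) isobaric: W = P₁(V₂ − V₁) → W_b/(P₁V₁) = -0.7641.
W_a / W_b = -1.955 / -0.7641 = 2.559.

W_a / W_b ≈ 2.56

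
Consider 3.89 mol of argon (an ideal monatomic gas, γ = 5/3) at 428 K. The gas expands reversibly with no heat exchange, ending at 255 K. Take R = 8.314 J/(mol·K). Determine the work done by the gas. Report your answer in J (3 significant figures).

Adiabatic ⇒ Q = 0, so W_by = −ΔU = nCᵥ(T₁ − T₂).
Cᵥ = 3R/2 = 12.47 J/(mol·K).
W = (3.89)(12.47)(428 − 255) = 8393 J.

W ≈ 8390 J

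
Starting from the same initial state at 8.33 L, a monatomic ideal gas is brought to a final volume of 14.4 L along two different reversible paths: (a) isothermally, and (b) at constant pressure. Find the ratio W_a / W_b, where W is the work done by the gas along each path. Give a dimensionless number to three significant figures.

Path (a) isothermal: W = P₁V₁ ln(V₂/V₁) → W_a/(P₁V₁) = 0.5474.
Path (b) isobaric: W = P₁(V₂ − V₁) → W_b/(P₁V₁) = 0.7287.
W_a / W_b = 0.5474 / 0.7287 = 0.7512.

W_a / W_b ≈ 0.751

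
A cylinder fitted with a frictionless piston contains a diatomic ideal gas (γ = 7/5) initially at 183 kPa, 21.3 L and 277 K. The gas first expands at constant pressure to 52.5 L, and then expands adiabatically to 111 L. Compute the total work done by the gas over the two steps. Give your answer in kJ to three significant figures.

W_total ≈ 11.9 kJ

Step 1 (isobaric): W = PΔV = (183 kPa)(52.5 − 21.3 L) = 5710 J.
After step 1: P = 183 kPa, V = 52.5 L, T = 682.7 K.
Step 2 (adiabatic): W = (P₁V₁ − P₂V₂)/(γ−1) = (9608 − 7121)/0.4 = 6216 J.
W_total = 5710 + 6216 = 11926 J.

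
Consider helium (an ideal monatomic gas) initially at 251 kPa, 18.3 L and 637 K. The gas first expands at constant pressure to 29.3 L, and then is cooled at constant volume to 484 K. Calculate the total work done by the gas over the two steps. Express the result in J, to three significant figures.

Step 1 (isobaric): W = PΔV = (251 kPa)(29.3 − 18.3 L) = 2761 J.
Step 2 (isochoric): W = 0 (constant volume).
W_total = 2761 + 0 = 2761 J.

W_total ≈ 2760 J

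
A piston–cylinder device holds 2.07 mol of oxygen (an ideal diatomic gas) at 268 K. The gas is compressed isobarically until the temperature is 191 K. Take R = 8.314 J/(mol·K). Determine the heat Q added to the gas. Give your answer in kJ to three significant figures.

Isobaric: W = nRΔT = (2.07)(8.314)(-77) = -1325 J.
ΔU = nCᵥΔT with Cᵥ = 5R/2: ΔU = (2.07)(20.79)(-77) = -3313 J.
Q = ΔU + W = -3313 − 1325 = -4638 J.

Q ≈ -4.64 kJ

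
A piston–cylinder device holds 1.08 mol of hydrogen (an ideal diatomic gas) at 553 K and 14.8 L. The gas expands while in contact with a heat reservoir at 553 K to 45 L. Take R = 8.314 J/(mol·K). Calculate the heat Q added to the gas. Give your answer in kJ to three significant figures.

Isothermal ⇒ ΔU = 0, so Q = W = nRT ln(V₂/V₁).
Q = (1.08)(8.314)(553) ln(45/14.8) = 4965 × 1.112 = 5522 J.

Q ≈ 5.52 kJ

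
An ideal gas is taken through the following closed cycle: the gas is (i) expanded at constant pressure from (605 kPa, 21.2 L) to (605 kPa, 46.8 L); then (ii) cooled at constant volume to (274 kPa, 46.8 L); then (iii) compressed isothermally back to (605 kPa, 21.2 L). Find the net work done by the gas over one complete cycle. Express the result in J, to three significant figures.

Leg (i): W = PΔV = (605)(46.8 − 21.2) = 15488 J.
Leg (ii): W = 0.
Leg (iii): W = PᵢVᵢ ln(V_f/Vᵢ) = (12823) ln(21.2/46.8) = -10154 J.
W_net = 15488 − 10154 = 5334 J.

W_net ≈ 5330 J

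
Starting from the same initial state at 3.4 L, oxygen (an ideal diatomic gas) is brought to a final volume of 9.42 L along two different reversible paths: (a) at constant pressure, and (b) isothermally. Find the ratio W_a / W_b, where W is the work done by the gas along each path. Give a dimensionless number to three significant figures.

Path (a) isobaric: W = P₁(V₂ − V₁) → W_a/(P₁V₁) = 1.771.
Path (b) isothermal: W = P₁V₁ ln(V₂/V₁) → W_b/(P₁V₁) = 1.019.
W_a / W_b = 1.771 / 1.019 = 1.737.

W_a / W_b ≈ 1.74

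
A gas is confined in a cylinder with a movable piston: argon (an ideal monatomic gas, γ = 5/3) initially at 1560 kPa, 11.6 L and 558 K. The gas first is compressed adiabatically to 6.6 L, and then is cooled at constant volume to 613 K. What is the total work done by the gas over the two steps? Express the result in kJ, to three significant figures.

Step 1 (adiabatic): W = (P₁V₁ − P₂V₂)/(γ−1) = (18096 − 26355)/0.667 = -12388 J.
Step 2 (isochoric): W = 0 (constant volume).
W_total = -12388 + 0 = -12388 J.

W_total ≈ -12.4 kJ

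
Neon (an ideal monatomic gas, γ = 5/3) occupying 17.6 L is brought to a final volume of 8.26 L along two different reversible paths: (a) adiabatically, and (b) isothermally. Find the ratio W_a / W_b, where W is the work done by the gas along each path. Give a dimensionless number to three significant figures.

Path (a) adiabatic: W = P₁V₁(1 − (V₁/V₂)^(γ−1))/(γ−1) → W_a/(P₁V₁) = -0.9838.
Path (b) isothermal: W = P₁V₁ ln(V₂/V₁) → W_b/(P₁V₁) = -0.7565.
W_a / W_b = -0.9838 / -0.7565 = 1.3.

W_a / W_b ≈ 1.30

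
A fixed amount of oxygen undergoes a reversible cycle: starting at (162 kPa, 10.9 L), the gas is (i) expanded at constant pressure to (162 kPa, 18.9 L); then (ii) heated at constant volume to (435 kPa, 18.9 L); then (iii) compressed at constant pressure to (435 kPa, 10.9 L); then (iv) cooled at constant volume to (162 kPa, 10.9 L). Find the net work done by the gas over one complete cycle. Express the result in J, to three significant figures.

W_net ≈ -2180 J

Constant-volume legs do no work.
W(i) = (162)(18.9 − 10.9) = 1296 J; W(iii) = (435)(10.9 − 18.9) = -3480 J.
W_net = 1296 − 3480 = -2184 J (the counter-clockwise enclosed area).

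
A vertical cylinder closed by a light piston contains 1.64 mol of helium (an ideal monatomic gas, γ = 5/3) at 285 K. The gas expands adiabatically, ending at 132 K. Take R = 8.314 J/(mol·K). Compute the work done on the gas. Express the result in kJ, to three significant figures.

W ≈ -3.13 kJ

Adiabatic ⇒ Q = 0, so W_by = −ΔU = nCᵥ(T₁ − T₂).
Cᵥ = 3R/2 = 12.47 J/(mol·K).
W = (1.64)(12.47)(285 − 132) = 3129 J.
Work on gas = −W_by = -3129 J.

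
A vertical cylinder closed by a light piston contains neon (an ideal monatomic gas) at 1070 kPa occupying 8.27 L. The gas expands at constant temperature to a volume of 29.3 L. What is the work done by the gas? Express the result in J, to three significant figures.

Isothermal: W = nRT ln(V₂/V₁) = P₁V₁ ln(V₂/V₁).
P₁V₁ = (1070 kPa)(8.27 L) = 8849 J.
W = 8849 × ln(29.3/8.27) = 8849 × 1.265
W_by_gas = 11193 J.

W ≈ 11200 J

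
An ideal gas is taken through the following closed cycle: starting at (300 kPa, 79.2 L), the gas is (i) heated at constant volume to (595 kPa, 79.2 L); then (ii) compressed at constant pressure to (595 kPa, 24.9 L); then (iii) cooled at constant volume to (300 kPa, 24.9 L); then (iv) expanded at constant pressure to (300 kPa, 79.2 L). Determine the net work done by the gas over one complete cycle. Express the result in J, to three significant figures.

Constant-volume legs do no work.
W(ii) = (595)(24.9 − 79.2) = -32309 J; W(iv) = (300)(79.2 − 24.9) = 16290 J.
W_net = -32309 + 16290 = -16019 J (the counter-clockwise enclosed area).

W_net ≈ -16000 J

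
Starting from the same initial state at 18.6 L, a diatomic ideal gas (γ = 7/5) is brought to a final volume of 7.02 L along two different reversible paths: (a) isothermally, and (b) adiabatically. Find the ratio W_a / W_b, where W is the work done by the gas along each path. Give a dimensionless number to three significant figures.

Path (a) isothermal: W = P₁V₁ ln(V₂/V₁) → W_a/(P₁V₁) = -0.9744.
Path (b) adiabatic: W = P₁V₁(1 − (V₁/V₂)^(γ−1))/(γ−1) → W_b/(P₁V₁) = -1.192.
W_a / W_b = -0.9744 / -1.192 = 0.8177.

W_a / W_b ≈ 0.818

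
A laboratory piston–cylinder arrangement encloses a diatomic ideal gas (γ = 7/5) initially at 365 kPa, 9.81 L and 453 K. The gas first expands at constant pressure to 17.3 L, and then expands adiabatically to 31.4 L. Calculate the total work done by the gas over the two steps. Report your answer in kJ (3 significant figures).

Step 1 (isobaric): W = PΔV = (365 kPa)(17.3 − 9.81 L) = 2734 J.
After step 1: P = 365 kPa, V = 17.3 L, T = 798.9 K.
Step 2 (adiabatic): W = (P₁V₁ − P₂V₂)/(γ−1) = (6314 − 4975)/0.4 = 3349 J.
W_total = 2734 + 3349 = 6083 J.

W_total ≈ 6.08 kJ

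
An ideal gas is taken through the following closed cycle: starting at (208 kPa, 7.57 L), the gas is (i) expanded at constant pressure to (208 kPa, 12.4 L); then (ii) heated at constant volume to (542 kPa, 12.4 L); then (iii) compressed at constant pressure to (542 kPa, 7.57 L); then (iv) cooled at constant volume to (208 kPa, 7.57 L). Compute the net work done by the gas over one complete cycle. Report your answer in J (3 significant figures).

Constant-volume legs do no work.
W(i) = (208)(12.4 − 7.57) = 1005 J; W(iii) = (542)(7.57 − 12.4) = -2618 J.
W_net = 1005 − 2618 = -1613 J (the counter-clockwise enclosed area).

W_net ≈ -1610 J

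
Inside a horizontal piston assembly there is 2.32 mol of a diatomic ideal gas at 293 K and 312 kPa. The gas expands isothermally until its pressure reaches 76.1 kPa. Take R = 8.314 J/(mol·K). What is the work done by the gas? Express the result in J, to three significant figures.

Isothermal process: W = nRT ln(V₂/V₁) = nRT ln(P₁/P₂).
W = (2.32)(8.314)(293) × ln(312/76.1)
  = 5652 × ln(4.1) = 5652 × 1.411
W_by_gas = 7974 J.

W ≈ 7970 J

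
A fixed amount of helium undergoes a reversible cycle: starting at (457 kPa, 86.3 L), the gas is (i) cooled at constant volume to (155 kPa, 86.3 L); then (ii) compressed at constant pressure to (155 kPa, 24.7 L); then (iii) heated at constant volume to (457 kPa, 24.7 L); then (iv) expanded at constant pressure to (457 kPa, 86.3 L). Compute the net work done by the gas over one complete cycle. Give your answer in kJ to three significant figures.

W_net ≈ 18.6 kJ

Constant-volume legs do no work.
W(ii) = (155)(24.7 − 86.3) = -9548 J; W(iv) = (457)(86.3 − 24.7) = 28151 J.
W_net = -9548 + 28151 = 18603 J (the clockwise enclosed area).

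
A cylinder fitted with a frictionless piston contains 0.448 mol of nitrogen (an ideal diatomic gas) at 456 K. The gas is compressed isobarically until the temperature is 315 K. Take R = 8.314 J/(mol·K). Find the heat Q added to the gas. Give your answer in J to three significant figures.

Isobaric: W = nRΔT = (0.448)(8.314)(-141) = -525.2 J.
ΔU = nCᵥΔT with Cᵥ = 5R/2: ΔU = (0.448)(20.79)(-141) = -1313 J.
Q = ΔU + W = -1313 − 525.2 = -1838 J.

Q ≈ -1840 J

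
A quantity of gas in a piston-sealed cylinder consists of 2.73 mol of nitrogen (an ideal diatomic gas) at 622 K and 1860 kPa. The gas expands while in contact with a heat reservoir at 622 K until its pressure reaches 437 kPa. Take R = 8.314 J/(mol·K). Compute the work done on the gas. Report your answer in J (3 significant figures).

Isothermal process: W = nRT ln(V₂/V₁) = nRT ln(P₁/P₂).
W = (2.73)(8.314)(622) × ln(1860/437)
  = 14118 × ln(4.256) = 14118 × 1.448
W_by_gas = 20448 J; work on gas = −W_by = -20448 J.

W ≈ -20400 J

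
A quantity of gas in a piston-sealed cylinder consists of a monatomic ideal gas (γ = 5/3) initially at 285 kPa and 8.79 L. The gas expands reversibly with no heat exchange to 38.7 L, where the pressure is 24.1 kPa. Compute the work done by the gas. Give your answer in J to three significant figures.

Adiabatic: W = (P₁V₁ − P₂V₂)/(γ − 1) with γ = 5/3.
P₁V₁ = 2505 J, P₂V₂ = 932.7 J.
W = (2505 − 932.7) / 0.6667 = 2359 J.

W ≈ 2360 J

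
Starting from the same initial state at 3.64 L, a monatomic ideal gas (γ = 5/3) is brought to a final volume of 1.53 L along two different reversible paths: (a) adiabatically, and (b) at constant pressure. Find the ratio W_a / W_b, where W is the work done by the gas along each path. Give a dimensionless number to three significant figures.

W_a / W_b ≈ 2.02

Path (a) adiabatic: W = P₁V₁(1 − (V₁/V₂)^(γ−1))/(γ−1) → W_a/(P₁V₁) = -1.173.
Path (b) isobaric: W = P₁(V₂ − V₁) → W_b/(P₁V₁) = -0.5797.
W_a / W_b = -1.173 / -0.5797 = 2.024.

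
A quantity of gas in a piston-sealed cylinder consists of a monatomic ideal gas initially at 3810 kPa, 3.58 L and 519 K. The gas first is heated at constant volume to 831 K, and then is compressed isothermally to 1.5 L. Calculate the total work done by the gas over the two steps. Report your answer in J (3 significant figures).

Step 1 (isochoric): W = 0 (constant volume).
After step 1: P = 6100 kPa (V unchanged).
Step 2 (isothermal): W = P₁V₁ ln(V₂/V₁) = (21839) ln(1.5/3.58) = -18998 J.
W_total = 0 − 18998 = -18998 J.

W_total ≈ -19000 J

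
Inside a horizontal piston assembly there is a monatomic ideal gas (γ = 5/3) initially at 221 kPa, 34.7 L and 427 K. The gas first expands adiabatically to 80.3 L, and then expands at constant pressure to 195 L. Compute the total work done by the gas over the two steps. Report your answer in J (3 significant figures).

W_total ≈ 11200 J

Step 1 (adiabatic): W = (P₁V₁ − P₂V₂)/(γ−1) = (7669 − 4383)/0.667 = 4928 J.
After step 1: P = 54.59 kPa, V = 80.3 L, T = 244.1 K.
Step 2 (isobaric): W = PΔV = (54.59 kPa)(195 − 80.3 L) = 6261 J.
W_total = 4928 + 6261 = 11189 J.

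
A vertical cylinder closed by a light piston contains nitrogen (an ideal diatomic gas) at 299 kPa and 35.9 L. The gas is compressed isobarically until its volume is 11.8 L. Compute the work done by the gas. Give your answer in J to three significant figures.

W ≈ -7210 J

Isobaric: W = P ΔV.
W = (299 kPa)(11.8 − 35.9 L) = (299)(-24.1) = -7206 J.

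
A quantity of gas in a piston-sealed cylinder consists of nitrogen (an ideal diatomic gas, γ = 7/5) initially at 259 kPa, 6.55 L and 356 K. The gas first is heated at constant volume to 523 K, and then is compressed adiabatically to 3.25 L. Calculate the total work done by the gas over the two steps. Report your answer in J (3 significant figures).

W_total ≈ -2020 J

Step 1 (isochoric): W = 0 (constant volume).
After step 1: P = 380.5 kPa (V unchanged).
Step 2 (adiabatic): W = (P₁V₁ − P₂V₂)/(γ−1) = (2492 − 3299)/0.4 = -2016 J.
W_total = 0 − 2016 = -2016 J.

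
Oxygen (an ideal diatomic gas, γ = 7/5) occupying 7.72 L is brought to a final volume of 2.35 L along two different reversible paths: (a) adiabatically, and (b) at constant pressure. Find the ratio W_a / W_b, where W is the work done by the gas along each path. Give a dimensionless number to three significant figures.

W_a / W_b ≈ 2.19

Path (a) adiabatic: W = P₁V₁(1 − (V₁/V₂)^(γ−1))/(γ−1) → W_a/(P₁V₁) = -1.523.
Path (b) isobaric: W = P₁(V₂ − V₁) → W_b/(P₁V₁) = -0.6956.
W_a / W_b = -1.523 / -0.6956 = 2.19.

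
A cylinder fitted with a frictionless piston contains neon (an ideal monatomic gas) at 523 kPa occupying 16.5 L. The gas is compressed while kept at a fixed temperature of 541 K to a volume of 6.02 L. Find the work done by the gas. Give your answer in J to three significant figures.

W ≈ -8700 J

Isothermal: W = nRT ln(V₂/V₁) = P₁V₁ ln(V₂/V₁).
P₁V₁ = (523 kPa)(16.5 L) = 8630 J.
W = 8630 × ln(6.02/16.5) = 8630 × -1.008
W_by_gas = -8701 J.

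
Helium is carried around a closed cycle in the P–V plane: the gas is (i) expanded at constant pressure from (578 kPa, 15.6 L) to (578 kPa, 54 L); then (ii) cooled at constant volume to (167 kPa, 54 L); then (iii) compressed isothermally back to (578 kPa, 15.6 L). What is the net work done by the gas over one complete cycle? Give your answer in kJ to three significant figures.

Leg (i): W = PΔV = (578)(54 − 15.6) = 22195 J.
Leg (ii): W = 0.
Leg (iii): W = PᵢVᵢ ln(V_f/Vᵢ) = (9018) ln(15.6/54) = -11198 J.
W_net = 22195 − 11198 = 10997 J.

W_net ≈ 11.0 kJ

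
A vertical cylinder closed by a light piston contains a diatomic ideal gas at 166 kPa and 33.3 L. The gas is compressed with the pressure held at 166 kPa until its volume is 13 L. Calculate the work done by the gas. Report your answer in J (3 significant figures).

W ≈ -3370 J

Isobaric: W = P ΔV.
W = (166 kPa)(13 − 33.3 L) = (166)(-20.3) = -3370 J.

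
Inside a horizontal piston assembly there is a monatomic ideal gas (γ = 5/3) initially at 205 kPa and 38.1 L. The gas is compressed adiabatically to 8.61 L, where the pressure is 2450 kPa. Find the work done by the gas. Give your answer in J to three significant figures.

Adiabatic: W = (P₁V₁ − P₂V₂)/(γ − 1) with γ = 5/3.
P₁V₁ = 7810 J, P₂V₂ = 21094 J.
W = (7810 − 21094) / 0.6667 = -19926 J.

W ≈ -19900 J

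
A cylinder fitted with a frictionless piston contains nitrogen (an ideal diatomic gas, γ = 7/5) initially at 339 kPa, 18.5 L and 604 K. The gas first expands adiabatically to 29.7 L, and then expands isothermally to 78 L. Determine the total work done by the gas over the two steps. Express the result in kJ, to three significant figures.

Step 1 (adiabatic): W = (P₁V₁ − P₂V₂)/(γ−1) = (6272 − 5190)/0.4 = 2705 J.
After step 1: P = 174.7 kPa, V = 29.7 L, T = 499.8 K.
Step 2 (isothermal): W = P₁V₁ ln(V₂/V₁) = (5190) ln(78/29.7) = 5011 J.
W_total = 2705 + 5011 = 7716 J.

W_total ≈ 7.72 kJ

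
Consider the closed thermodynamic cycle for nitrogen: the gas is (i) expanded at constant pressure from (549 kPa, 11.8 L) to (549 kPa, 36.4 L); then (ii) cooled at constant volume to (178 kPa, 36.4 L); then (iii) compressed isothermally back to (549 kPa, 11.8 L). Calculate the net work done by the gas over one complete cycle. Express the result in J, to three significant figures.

Leg (i): W = PΔV = (549)(36.4 − 11.8) = 13505 J.
Leg (ii): W = 0.
Leg (iii): W = PᵢVᵢ ln(V_f/Vᵢ) = (6479) ln(11.8/36.4) = -7299 J.
W_net = 13505 − 7299 = 6207 J.

W_net ≈ 6210 J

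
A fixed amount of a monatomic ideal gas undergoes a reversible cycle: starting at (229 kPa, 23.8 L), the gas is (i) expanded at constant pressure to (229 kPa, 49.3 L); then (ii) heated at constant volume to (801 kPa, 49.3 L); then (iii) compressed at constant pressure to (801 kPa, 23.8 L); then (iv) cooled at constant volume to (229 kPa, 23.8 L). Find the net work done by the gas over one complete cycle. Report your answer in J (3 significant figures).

Constant-volume legs do no work.
W(i) = (229)(49.3 − 23.8) = 5839 J; W(iii) = (801)(23.8 − 49.3) = -20425 J.
W_net = 5839 − 20425 = -14586 J (the counter-clockwise enclosed area).

W_net ≈ -14600 J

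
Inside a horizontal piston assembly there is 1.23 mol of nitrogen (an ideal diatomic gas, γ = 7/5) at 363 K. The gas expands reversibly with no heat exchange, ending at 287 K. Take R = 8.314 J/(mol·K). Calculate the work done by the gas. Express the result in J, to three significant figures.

W ≈ 1940 J

Adiabatic ⇒ Q = 0, so W_by = −ΔU = nCᵥ(T₁ − T₂).
Cᵥ = 5R/2 = 20.79 J/(mol·K).
W = (1.23)(20.79)(363 − 287) = 1943 J.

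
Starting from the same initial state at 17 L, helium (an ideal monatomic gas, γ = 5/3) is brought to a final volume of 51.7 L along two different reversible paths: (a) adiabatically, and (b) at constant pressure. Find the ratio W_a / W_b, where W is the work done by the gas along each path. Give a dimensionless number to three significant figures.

W_a / W_b ≈ 0.385

Path (a) adiabatic: W = P₁V₁(1 − (V₁/V₂)^(γ−1))/(γ−1) → W_a/(P₁V₁) = 0.7854.
Path (b) isobaric: W = P₁(V₂ − V₁) → W_b/(P₁V₁) = 2.041.
W_a / W_b = 0.7854 / 2.041 = 0.3848.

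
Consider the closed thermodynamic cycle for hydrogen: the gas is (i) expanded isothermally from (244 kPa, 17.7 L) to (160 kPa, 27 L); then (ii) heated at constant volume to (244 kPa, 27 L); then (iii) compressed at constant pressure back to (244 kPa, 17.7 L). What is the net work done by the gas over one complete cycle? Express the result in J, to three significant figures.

Leg (i): W = PᵢVᵢ ln(V_f/Vᵢ) = (4319) ln(27/17.7) = 1824 J.
Leg (ii): W = 0.
Leg (iii): W = PΔV = (244)(17.7 − 27) = -2269 J.
W_net = 1824 − 2269 = -445.5 J.

W_net ≈ -445 J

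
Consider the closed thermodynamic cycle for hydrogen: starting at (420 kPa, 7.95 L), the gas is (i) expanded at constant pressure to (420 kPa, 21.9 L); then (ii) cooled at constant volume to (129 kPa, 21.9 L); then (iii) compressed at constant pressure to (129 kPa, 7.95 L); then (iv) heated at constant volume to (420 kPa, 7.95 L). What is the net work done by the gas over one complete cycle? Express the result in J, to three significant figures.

W_net ≈ 4060 J

Constant-volume legs do no work.
W(i) = (420)(21.9 − 7.95) = 5859 J; W(iii) = (129)(7.95 − 21.9) = -1800 J.
W_net = 5859 − 1800 = 4059 J (the clockwise enclosed area).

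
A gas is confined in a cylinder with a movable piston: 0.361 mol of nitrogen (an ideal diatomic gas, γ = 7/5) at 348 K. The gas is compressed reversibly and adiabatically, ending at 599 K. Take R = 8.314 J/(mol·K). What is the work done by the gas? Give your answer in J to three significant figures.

W ≈ -1880 J

Adiabatic ⇒ Q = 0, so W_by = −ΔU = nCᵥ(T₁ − T₂).
Cᵥ = 5R/2 = 20.79 J/(mol·K).
W = (0.361)(20.79)(348 − 599) = -1883 J.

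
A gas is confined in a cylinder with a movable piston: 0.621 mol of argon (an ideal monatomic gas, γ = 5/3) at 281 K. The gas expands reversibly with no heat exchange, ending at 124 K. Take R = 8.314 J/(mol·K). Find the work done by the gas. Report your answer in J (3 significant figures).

Adiabatic ⇒ Q = 0, so W_by = −ΔU = nCᵥ(T₁ − T₂).
Cᵥ = 3R/2 = 12.47 J/(mol·K).
W = (0.621)(12.47)(281 − 124) = 1216 J.

W ≈ 1220 J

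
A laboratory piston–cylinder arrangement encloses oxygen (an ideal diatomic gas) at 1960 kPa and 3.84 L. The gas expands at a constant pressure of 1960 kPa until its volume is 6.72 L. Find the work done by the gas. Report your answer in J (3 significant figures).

W ≈ 5640 J

Isobaric: W = P ΔV.
W = (1960 kPa)(6.72 − 3.84 L) = (1960)(2.88) = 5645 J.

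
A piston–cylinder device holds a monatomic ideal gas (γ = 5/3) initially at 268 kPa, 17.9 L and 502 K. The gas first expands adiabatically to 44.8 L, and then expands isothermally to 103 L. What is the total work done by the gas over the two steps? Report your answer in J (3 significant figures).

W_total ≈ 5460 J

Step 1 (adiabatic): W = (P₁V₁ − P₂V₂)/(γ−1) = (4797 − 2602)/0.667 = 3292 J.
After step 1: P = 58.09 kPa, V = 44.8 L, T = 272.3 K.
Step 2 (isothermal): W = P₁V₁ ln(V₂/V₁) = (2602) ln(103/44.8) = 2167 J.
W_total = 3292 + 2167 = 5459 J.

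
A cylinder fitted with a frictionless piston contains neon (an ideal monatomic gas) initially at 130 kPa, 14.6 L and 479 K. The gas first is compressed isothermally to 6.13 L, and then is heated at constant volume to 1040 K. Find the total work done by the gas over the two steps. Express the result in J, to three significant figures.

Step 1 (isothermal): W = P₁V₁ ln(V₂/V₁) = (1898) ln(6.13/14.6) = -1647 J.
Step 2 (isochoric): W = 0 (constant volume).
W_total = -1647 + 0 = -1647 J.

W_total ≈ -1650 J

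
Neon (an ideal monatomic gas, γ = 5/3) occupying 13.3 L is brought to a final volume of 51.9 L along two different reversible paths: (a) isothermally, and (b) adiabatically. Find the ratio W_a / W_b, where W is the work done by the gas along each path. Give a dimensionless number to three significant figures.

Path (a) isothermal: W = P₁V₁ ln(V₂/V₁) → W_a/(P₁V₁) = 1.362.
Path (b) adiabatic: W = P₁V₁(1 − (V₁/V₂)^(γ−1))/(γ−1) → W_b/(P₁V₁) = 0.8948.
W_a / W_b = 1.362 / 0.8948 = 1.522.

W_a / W_b ≈ 1.52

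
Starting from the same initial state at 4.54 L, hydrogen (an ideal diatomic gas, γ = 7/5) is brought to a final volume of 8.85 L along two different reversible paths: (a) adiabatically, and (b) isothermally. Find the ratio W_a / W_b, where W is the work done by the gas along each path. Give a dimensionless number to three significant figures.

Path (a) adiabatic: W = P₁V₁(1 − (V₁/V₂)^(γ−1))/(γ−1) → W_a/(P₁V₁) = 0.5858.
Path (b) isothermal: W = P₁V₁ ln(V₂/V₁) → W_b/(P₁V₁) = 0.6675.
W_a / W_b = 0.5858 / 0.6675 = 0.8776.

W_a / W_b ≈ 0.878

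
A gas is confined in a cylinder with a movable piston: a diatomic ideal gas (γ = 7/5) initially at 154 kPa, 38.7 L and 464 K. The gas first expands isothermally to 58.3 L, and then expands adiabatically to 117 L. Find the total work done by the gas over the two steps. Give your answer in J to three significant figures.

W_total ≈ 6070 J

Step 1 (isothermal): W = P₁V₁ ln(V₂/V₁) = (5960) ln(58.3/38.7) = 2442 J.
After step 1: P = 102.2 kPa, V = 58.3 L, T = 464 K.
Step 2 (adiabatic): W = (P₁V₁ − P₂V₂)/(γ−1) = (5960 − 4511)/0.4 = 3623 J.
W_total = 2442 + 3623 = 6065 J.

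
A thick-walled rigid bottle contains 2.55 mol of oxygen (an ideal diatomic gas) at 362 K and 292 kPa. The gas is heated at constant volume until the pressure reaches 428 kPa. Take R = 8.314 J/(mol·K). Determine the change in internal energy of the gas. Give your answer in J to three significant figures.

Constant volume ⇒ W = 0, so Q = ΔU = nCᵥΔT with Cᵥ = 5R/2 = 20.79 J/(mol·K).
At constant V, T₂/T₁ = P₂/P₁ ⇒ ΔT = T₁(P₂/P₁ − 1) = 362·(428/292 − 1) = 168.6 K.
ΔU = (2.55)(20.79)(168.6) = 8936 J.

ΔU ≈ 8940 J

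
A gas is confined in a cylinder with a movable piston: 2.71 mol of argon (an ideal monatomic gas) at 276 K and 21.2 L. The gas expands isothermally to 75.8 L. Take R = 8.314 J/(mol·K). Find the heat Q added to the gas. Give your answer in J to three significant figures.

Q ≈ 7920 J

Isothermal ⇒ ΔU = 0, so Q = W = nRT ln(V₂/V₁).
Q = (2.71)(8.314)(276) ln(75.8/21.2) = 6219 × 1.274 = 7923 J.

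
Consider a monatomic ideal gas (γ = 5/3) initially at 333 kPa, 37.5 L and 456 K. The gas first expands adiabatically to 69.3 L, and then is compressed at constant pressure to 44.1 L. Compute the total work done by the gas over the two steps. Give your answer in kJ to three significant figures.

W_total ≈ 3.28 kJ

Step 1 (adiabatic): W = (P₁V₁ − P₂V₂)/(γ−1) = (12488 − 8292)/0.667 = 6293 J.
After step 1: P = 119.7 kPa, V = 69.3 L, T = 302.8 K.
Step 2 (isobaric): W = PΔV = (119.7 kPa)(44.1 − 69.3 L) = -3015 J.
W_total = 6293 − 3015 = 3277 J.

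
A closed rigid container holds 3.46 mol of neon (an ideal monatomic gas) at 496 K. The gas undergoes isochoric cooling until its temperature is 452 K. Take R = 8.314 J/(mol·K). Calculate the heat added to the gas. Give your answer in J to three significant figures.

Constant volume ⇒ W = 0, so Q = ΔU = nCᵥΔT with Cᵥ = 3R/2 = 12.47 J/(mol·K).
ΔU = (3.46)(12.47)(452 − 496) = -1899 J.

Q ≈ -1900 J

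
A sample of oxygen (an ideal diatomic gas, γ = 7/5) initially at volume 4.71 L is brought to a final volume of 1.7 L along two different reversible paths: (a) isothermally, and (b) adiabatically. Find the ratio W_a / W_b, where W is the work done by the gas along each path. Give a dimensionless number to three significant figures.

Path (a) isothermal: W = P₁V₁ ln(V₂/V₁) → W_a/(P₁V₁) = -1.019.
Path (b) adiabatic: W = P₁V₁(1 − (V₁/V₂)^(γ−1))/(γ−1) → W_b/(P₁V₁) = -1.258.
W_a / W_b = -1.019 / -1.258 = 0.81.

W_a / W_b ≈ 0.810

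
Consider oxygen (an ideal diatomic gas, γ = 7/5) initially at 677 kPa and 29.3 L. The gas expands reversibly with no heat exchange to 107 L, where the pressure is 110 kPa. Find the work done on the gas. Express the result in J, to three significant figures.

Adiabatic: W = (P₁V₁ − P₂V₂)/(γ − 1) with γ = 7/5.
P₁V₁ = 19836 J, P₂V₂ = 11770 J.
W = (19836 − 11770) / 0.4 = 20165 J.
Work on gas = −W_by = -20165 J.

W ≈ -20200 J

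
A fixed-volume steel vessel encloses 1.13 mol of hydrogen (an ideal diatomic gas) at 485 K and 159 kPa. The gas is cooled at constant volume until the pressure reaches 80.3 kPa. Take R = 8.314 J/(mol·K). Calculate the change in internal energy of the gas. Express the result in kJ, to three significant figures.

ΔU ≈ -5.64 kJ

Constant volume ⇒ W = 0, so Q = ΔU = nCᵥΔT with Cᵥ = 5R/2 = 20.79 J/(mol·K).
At constant V, T₂/T₁ = P₂/P₁ ⇒ ΔT = T₁(P₂/P₁ − 1) = 485·(80.3/159 − 1) = -240.1 K.
ΔU = (1.13)(20.79)(-240.1) = -5638 J.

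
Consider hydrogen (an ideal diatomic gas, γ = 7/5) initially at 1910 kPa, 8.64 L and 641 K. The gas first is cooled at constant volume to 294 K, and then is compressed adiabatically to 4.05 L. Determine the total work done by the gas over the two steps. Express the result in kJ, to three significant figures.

Step 1 (isochoric): W = 0 (constant volume).
After step 1: P = 876 kPa (V unchanged).
Step 2 (adiabatic): W = (P₁V₁ − P₂V₂)/(γ−1) = (7569 − 10248)/0.4 = -6699 J.
W_total = 0 − 6699 = -6699 J.

W_total ≈ -6.70 kJ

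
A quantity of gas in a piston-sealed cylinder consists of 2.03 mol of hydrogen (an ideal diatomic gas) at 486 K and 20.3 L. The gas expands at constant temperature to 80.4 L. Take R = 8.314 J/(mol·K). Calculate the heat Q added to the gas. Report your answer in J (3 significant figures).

Q ≈ 11300 J

Isothermal ⇒ ΔU = 0, so Q = W = nRT ln(V₂/V₁).
Q = (2.03)(8.314)(486) ln(80.4/20.3) = 8202 × 1.376 = 11290 J.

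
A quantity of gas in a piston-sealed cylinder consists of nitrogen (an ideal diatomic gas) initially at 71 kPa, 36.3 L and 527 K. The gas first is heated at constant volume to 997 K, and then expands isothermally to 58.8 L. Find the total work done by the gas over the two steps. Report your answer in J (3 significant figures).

Step 1 (isochoric): W = 0 (constant volume).
After step 1: P = 134.3 kPa (V unchanged).
Step 2 (isothermal): W = P₁V₁ ln(V₂/V₁) = (4876) ln(58.8/36.3) = 2352 J.
W_total = 0 + 2352 = 2352 J.

W_total ≈ 2350 J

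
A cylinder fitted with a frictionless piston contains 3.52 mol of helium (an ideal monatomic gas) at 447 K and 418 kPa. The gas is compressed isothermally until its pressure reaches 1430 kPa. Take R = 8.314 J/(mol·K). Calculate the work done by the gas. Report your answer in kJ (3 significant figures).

Isothermal process: W = nRT ln(V₂/V₁) = nRT ln(P₁/P₂).
W = (3.52)(8.314)(447) × ln(418/1430)
  = 13082 × ln(0.2923) = 13082 × -1.23
W_by_gas = -16090 J.

W ≈ -16.1 kJ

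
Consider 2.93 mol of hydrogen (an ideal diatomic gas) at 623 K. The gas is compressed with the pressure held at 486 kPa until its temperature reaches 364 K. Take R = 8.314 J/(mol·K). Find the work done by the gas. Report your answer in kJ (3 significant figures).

W ≈ -6.31 kJ

Isobaric: W = P ΔV = nR ΔT.
W = (2.93)(8.314)(364 − 623) = -6309 J.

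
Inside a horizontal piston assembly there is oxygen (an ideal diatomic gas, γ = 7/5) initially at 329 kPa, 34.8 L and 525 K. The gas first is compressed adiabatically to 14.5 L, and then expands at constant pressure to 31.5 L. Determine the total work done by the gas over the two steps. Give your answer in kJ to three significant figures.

Step 1 (adiabatic): W = (P₁V₁ − P₂V₂)/(γ−1) = (11449 − 16250)/0.4 = -12003 J.
After step 1: P = 1121 kPa, V = 14.5 L, T = 745.2 K.
Step 2 (isobaric): W = PΔV = (1121 kPa)(31.5 − 14.5 L) = 19052 J.
W_total = -12003 + 19052 = 7049 J.

W_total ≈ 7.05 kJ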